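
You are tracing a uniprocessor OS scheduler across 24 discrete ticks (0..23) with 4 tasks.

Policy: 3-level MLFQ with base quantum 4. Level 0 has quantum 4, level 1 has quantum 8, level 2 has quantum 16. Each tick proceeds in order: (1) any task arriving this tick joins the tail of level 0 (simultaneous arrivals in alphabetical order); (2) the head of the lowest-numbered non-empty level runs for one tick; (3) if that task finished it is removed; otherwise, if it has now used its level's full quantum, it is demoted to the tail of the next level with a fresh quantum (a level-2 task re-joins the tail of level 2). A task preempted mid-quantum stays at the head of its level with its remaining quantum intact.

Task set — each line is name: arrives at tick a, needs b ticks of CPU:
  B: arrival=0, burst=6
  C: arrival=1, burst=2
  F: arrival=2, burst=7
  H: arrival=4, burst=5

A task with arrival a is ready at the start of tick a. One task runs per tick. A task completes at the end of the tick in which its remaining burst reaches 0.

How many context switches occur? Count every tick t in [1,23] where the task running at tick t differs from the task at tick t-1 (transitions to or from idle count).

context switches = 7

t=0: L0/L1/L2 = B/-/- → run B
t=1: L0/L1/L2 = BC/-/- → run B
t=2: L0/L1/L2 = BCF/-/- → run B
t=3: L0/L1/L2 = BCF/-/- → run B
t=4: L0/L1/L2 = CFH/B/- → run C
t=5: L0/L1/L2 = CFH/B/- → run C
t=6: L0/L1/L2 = FH/B/- → run F
t=7: L0/L1/L2 = FH/B/- → run F
t=8: L0/L1/L2 = FH/B/- → run F
t=9: L0/L1/L2 = FH/B/- → run F
t=10: L0/L1/L2 = H/BF/- → run H
t=11: L0/L1/L2 = H/BF/- → run H
t=12: L0/L1/L2 = H/BF/- → run H
t=13: L0/L1/L2 = H/BF/- → run H
t=14: L0/L1/L2 = -/BFH/- → run B
t=15: L0/L1/L2 = -/BFH/- → run B
t=16: L0/L1/L2 = -/FH/- → run F
t=17: L0/L1/L2 = -/FH/- → run F
t=18: L0/L1/L2 = -/FH/- → run F
t=19: L0/L1/L2 = -/H/- → run H
t=20: (idle)
t=21: (idle)
t=22: (idle)
t=23: (idle)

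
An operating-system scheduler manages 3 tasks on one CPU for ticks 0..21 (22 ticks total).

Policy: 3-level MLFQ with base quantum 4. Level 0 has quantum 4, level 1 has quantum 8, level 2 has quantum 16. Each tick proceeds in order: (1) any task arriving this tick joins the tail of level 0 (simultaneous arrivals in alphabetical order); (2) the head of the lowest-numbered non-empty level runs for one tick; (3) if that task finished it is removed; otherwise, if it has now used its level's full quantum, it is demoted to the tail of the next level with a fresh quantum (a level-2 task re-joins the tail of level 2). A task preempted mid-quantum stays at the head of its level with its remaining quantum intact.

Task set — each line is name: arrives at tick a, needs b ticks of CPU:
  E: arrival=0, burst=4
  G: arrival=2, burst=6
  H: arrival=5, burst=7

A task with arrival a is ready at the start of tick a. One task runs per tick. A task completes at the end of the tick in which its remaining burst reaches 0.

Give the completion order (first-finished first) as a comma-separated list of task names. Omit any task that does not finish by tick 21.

completion order = E, G, H

t=0: L0/L1/L2 = E/-/- → run E
t=1: L0/L1/L2 = E/-/- → run E
t=2: L0/L1/L2 = EG/-/- → run E
t=3: L0/L1/L2 = EG/-/- → run E
t=4: L0/L1/L2 = G/-/- → run G
t=5: L0/L1/L2 = GH/-/- → run G
t=6: L0/L1/L2 = GH/-/- → run G
t=7: L0/L1/L2 = GH/-/- → run G
t=8: L0/L1/L2 = H/G/- → run H
t=9: L0/L1/L2 = H/G/- → run H
t=10: L0/L1/L2 = H/G/- → run H
t=11: L0/L1/L2 = H/G/- → run H
t=12: L0/L1/L2 = -/GH/- → run G
t=13: L0/L1/L2 = -/GH/- → run G
t=14: L0/L1/L2 = -/H/- → run H
t=15: L0/L1/L2 = -/H/- → run H
t=16: L0/L1/L2 = -/H/- → run H
t=17: (idle)
t=18: (idle)
t=19: (idle)
t=20: (idle)
t=21: (idle)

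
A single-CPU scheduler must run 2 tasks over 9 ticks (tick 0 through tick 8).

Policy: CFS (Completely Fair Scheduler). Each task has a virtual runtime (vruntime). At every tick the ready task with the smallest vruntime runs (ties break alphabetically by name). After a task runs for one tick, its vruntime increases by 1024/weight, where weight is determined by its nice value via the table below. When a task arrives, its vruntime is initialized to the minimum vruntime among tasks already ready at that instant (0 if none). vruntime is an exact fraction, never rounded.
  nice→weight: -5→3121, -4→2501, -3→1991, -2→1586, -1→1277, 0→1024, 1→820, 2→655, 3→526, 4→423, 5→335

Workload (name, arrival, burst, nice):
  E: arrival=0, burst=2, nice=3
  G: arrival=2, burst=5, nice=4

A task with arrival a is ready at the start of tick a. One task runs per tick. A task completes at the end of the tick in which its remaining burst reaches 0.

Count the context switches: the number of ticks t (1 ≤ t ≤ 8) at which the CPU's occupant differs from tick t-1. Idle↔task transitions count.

t=0: vr[E=0] → run E
t=1: vr[E=512/263] → run E
t=2: vr[G=0] → run G
t=3: vr[G=1024/423] → run G
t=4: vr[G=2048/423] → run G
t=5: vr[G=1024/141] → run G
t=6: vr[G=4096/423] → run G
t=7: (idle)
t=8: (idle)

context switches = 2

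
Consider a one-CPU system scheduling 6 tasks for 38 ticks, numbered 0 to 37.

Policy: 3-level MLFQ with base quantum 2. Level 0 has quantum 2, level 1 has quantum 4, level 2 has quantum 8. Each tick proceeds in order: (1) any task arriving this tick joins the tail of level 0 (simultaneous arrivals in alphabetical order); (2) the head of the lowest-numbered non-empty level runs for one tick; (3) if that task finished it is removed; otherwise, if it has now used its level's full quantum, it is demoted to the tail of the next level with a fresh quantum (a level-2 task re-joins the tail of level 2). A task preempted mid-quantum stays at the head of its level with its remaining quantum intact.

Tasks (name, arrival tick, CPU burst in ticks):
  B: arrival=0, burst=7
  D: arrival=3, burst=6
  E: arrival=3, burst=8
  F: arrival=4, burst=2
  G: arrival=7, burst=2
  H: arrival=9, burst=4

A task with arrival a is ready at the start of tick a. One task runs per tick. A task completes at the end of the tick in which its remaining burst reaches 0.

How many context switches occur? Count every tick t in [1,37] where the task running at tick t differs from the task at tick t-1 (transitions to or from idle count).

t=0: L0/L1/L2 = B/-/- → run B
t=1: L0/L1/L2 = B/-/- → run B
t=2: L0/L1/L2 = -/B/- → run B
t=3: L0/L1/L2 = DE/B/- → run D
t=4: L0/L1/L2 = DEF/B/- → run D
t=5: L0/L1/L2 = EF/BD/- → run E
t=6: L0/L1/L2 = EF/BD/- → run E
t=7: L0/L1/L2 = FG/BDE/- → run F
t=8: L0/L1/L2 = FG/BDE/- → run F
t=9: L0/L1/L2 = GH/BDE/- → run G
t=10: L0/L1/L2 = GH/BDE/- → run G
t=11: L0/L1/L2 = H/BDE/- → run H
t=12: L0/L1/L2 = H/BDE/- → run H
t=13: L0/L1/L2 = -/BDEH/- → run B
t=14: L0/L1/L2 = -/BDEH/- → run B
t=15: L0/L1/L2 = -/BDEH/- → run B
t=16: L0/L1/L2 = -/DEH/B → run D
t=17: L0/L1/L2 = -/DEH/B → run D
t=18: L0/L1/L2 = -/DEH/B → run D
t=19: L0/L1/L2 = -/DEH/B → run D
t=20: L0/L1/L2 = -/EH/B → run E
t=21: L0/L1/L2 = -/EH/B → run E
t=22: L0/L1/L2 = -/EH/B → run E
t=23: L0/L1/L2 = -/EH/B → run E
t=24: L0/L1/L2 = -/H/BE → run H
t=25: L0/L1/L2 = -/H/BE → run H
t=26: L0/L1/L2 = -/-/BE → run B
t=27: L0/L1/L2 = -/-/E → run E
t=28: L0/L1/L2 = -/-/E → run E
t=29: (idle)
t=30: (idle)
t=31: (idle)
t=32: (idle)
t=33: (idle)
t=34: (idle)
t=35: (idle)
t=36: (idle)
t=37: (idle)

context switches = 12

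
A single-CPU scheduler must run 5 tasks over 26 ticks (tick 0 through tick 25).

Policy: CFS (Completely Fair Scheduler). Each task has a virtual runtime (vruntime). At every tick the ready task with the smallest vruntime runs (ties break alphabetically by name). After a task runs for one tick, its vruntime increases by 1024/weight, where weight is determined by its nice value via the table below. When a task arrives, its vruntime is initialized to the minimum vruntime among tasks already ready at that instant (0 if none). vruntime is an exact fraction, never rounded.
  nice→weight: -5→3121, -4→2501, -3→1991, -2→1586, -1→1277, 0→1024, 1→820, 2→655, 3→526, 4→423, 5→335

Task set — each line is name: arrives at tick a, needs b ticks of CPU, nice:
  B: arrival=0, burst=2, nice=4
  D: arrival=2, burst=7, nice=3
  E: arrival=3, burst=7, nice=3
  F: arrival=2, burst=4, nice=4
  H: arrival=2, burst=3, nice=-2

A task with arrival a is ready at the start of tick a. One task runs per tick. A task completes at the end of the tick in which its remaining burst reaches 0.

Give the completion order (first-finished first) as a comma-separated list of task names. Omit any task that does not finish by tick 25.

completion order = B, H, F, D, E

t=0: vr[B=0] → run B
t=1: vr[B=1024/423] → run B
t=2: vr[D=0 F=0 H=0] → run D
t=3: vr[D=512/263 E=0 F=0 H=0] → run E
t=4: vr[D=512/263 E=512/263 F=0 H=0] → run F
t=5: vr[D=512/263 E=512/263 F=1024/423 H=0] → run H
t=6: vr[D=512/263 E=512/263 F=1024/423 H=512/793] → run H
t=7: vr[D=512/263 E=512/263 F=1024/423 H=1024/793] → run H
t=8: vr[D=512/263 E=512/263 F=1024/423] → run D
t=9: vr[D=1024/263 E=512/263 F=1024/423] → run E
t=10: vr[D=1024/263 E=1024/263 F=1024/423] → run F
t=11: vr[D=1024/263 E=1024/263 F=2048/423] → run D
t=12: vr[D=1536/263 E=1024/263 F=2048/423] → run E
t=13: vr[D=1536/263 E=1536/263 F=2048/423] → run F
t=14: vr[D=1536/263 E=1536/263 F=1024/141] → run D
t=15: vr[D=2048/263 E=1536/263 F=1024/141] → run E
t=16: vr[D=2048/263 E=2048/263 F=1024/141] → run F
t=17: vr[D=2048/263 E=2048/263] → run D
t=18: vr[D=2560/263 E=2048/263] → run E
t=19: vr[D=2560/263 E=2560/263] → run D
t=20: vr[D=3072/263 E=2560/263] → run E
t=21: vr[D=3072/263 E=3072/263] → run D
t=22: vr[E=3072/263] → run E
t=23: (idle)
t=24: (idle)
t=25: (idle)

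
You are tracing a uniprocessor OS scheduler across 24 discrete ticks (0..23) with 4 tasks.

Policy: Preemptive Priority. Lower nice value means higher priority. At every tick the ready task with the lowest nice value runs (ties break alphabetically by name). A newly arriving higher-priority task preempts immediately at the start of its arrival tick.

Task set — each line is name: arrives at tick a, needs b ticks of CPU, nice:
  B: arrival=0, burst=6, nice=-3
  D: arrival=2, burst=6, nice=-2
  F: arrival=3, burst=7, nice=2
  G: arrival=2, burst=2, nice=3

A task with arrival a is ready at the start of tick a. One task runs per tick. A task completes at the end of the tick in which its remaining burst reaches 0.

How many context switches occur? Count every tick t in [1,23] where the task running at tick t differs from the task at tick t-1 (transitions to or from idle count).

t=0: ready={B} → run B
t=1: ready={B} → run B
t=2: ready={B,D,G} → run B
t=3: ready={B,D,F,G} → run B
t=4: ready={B,D,F,G} → run B
t=5: ready={B,D,F,G} → run B
t=6: ready={D,F,G} → run D
t=7: ready={D,F,G} → run D
t=8: ready={D,F,G} → run D
t=9: ready={D,F,G} → run D
t=10: ready={D,F,G} → run D
t=11: ready={D,F,G} → run D
t=12: ready={F,G} → run F
t=13: ready={F,G} → run F
t=14: ready={F,G} → run F
t=15: ready={F,G} → run F
t=16: ready={F,G} → run F
t=17: ready={F,G} → run F
t=18: ready={F,G} → run F
t=19: ready={G} → run G
t=20: ready={G} → run G
t=21: (idle)
t=22: (idle)
t=23: (idle)

context switches = 4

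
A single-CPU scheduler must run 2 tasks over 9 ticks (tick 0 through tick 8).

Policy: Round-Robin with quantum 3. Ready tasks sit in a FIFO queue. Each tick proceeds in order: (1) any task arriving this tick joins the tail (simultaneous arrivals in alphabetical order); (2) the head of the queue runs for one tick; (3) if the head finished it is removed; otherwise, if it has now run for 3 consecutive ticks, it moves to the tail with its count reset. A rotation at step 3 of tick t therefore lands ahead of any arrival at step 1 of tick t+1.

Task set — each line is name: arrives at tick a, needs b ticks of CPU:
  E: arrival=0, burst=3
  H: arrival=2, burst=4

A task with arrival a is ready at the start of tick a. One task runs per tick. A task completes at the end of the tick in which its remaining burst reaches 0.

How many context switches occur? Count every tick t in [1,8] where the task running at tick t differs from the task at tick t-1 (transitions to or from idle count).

t=0: queue=[E] q_used=0 → run E
t=1: queue=[E] q_used=1 → run E
t=2: queue=[E,H] q_used=2 → run E
t=3: queue=[H] q_used=0 → run H
t=4: queue=[H] q_used=1 → run H
t=5: queue=[H] q_used=2 → run H
t=6: queue=[H] q_used=0 → run H
t=7: (idle)
t=8: (idle)

context switches = 2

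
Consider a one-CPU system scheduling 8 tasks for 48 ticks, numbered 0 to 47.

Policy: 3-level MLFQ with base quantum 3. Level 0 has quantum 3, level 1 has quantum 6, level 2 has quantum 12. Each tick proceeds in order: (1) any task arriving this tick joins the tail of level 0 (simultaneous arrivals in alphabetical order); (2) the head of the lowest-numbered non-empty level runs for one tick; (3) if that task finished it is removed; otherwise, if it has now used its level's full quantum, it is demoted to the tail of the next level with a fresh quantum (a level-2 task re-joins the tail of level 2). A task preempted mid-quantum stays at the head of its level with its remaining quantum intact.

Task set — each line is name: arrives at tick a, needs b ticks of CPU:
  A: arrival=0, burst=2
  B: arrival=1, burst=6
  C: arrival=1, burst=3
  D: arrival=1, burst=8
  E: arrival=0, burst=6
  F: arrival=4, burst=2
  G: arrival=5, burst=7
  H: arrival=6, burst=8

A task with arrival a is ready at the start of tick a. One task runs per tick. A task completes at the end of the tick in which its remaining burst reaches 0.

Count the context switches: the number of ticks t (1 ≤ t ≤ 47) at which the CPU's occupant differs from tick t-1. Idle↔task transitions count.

context switches = 13

t=0: L0/L1/L2 = AE/-/- → run A
t=1: L0/L1/L2 = AEBCD/-/- → run A
t=2: L0/L1/L2 = EBCD/-/- → run E
t=3: L0/L1/L2 = EBCD/-/- → run E
t=4: L0/L1/L2 = EBCDF/-/- → run E
t=5: L0/L1/L2 = BCDFG/E/- → run B
t=6: L0/L1/L2 = BCDFGH/E/- → run B
t=7: L0/L1/L2 = BCDFGH/E/- → run B
t=8: L0/L1/L2 = CDFGH/EB/- → run C
t=9: L0/L1/L2 = CDFGH/EB/- → run C
t=10: L0/L1/L2 = CDFGH/EB/- → run C
t=11: L0/L1/L2 = DFGH/EB/- → run D
t=12: L0/L1/L2 = DFGH/EB/- → run D
t=13: L0/L1/L2 = DFGH/EB/- → run D
t=14: L0/L1/L2 = FGH/EBD/- → run F
t=15: L0/L1/L2 = FGH/EBD/- → run F
t=16: L0/L1/L2 = GH/EBD/- → run G
t=17: L0/L1/L2 = GH/EBD/- → run G
t=18: L0/L1/L2 = GH/EBD/- → run G
t=19: L0/L1/L2 = H/EBDG/- → run H
t=20: L0/L1/L2 = H/EBDG/- → run H
t=21: L0/L1/L2 = H/EBDG/- → run H
t=22: L0/L1/L2 = -/EBDGH/- → run E
t=23: L0/L1/L2 = -/EBDGH/- → run E
t=24: L0/L1/L2 = -/EBDGH/- → run E
t=25: L0/L1/L2 = -/BDGH/- → run B
t=26: L0/L1/L2 = -/BDGH/- → run B
t=27: L0/L1/L2 = -/BDGH/- → run B
t=28: L0/L1/L2 = -/DGH/- → run D
t=29: L0/L1/L2 = -/DGH/- → run D
t=30: L0/L1/L2 = -/DGH/- → run D
t=31: L0/L1/L2 = -/DGH/- → run D
t=32: L0/L1/L2 = -/DGH/- → run D
t=33: L0/L1/L2 = -/GH/- → run G
t=34: L0/L1/L2 = -/GH/- → run G
t=35: L0/L1/L2 = -/GH/- → run G
t=36: L0/L1/L2 = -/GH/- → run G
t=37: L0/L1/L2 = -/H/- → run H
t=38: L0/L1/L2 = -/H/- → run H
t=39: L0/L1/L2 = -/H/- → run H
t=40: L0/L1/L2 = -/H/- → run H
t=41: L0/L1/L2 = -/H/- → run H
t=42: (idle)
t=43: (idle)
t=44: (idle)
t=45: (idle)
t=46: (idle)
t=47: (idle)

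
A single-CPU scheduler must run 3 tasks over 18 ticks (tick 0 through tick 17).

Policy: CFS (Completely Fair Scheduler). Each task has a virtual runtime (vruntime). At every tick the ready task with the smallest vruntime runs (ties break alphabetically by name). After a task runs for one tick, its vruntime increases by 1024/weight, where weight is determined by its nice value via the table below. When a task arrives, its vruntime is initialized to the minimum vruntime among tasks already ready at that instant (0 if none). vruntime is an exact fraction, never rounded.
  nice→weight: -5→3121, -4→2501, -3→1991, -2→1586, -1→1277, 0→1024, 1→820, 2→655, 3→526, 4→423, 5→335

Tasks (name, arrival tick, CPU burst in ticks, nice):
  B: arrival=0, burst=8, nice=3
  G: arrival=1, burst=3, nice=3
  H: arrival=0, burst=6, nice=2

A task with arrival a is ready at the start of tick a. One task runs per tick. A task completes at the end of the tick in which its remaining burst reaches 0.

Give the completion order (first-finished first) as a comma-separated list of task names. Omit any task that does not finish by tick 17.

t=0: vr[B=0 H=0] → run B
t=1: vr[B=512/263 G=0 H=0] → run G
t=2: vr[B=512/263 G=512/263 H=0] → run H
t=3: vr[B=512/263 G=512/263 H=1024/655] → run H
t=4: vr[B=512/263 G=512/263 H=2048/655] → run B
t=5: vr[B=1024/263 G=512/263 H=2048/655] → run G
t=6: vr[B=1024/263 G=1024/263 H=2048/655] → run H
t=7: vr[B=1024/263 G=1024/263 H=3072/655] → run B
t=8: vr[B=1536/263 G=1024/263 H=3072/655] → run G
t=9: vr[B=1536/263 H=3072/655] → run H
t=10: vr[B=1536/263 H=4096/655] → run B
t=11: vr[B=2048/263 H=4096/655] → run H
t=12: vr[B=2048/263 H=1024/131] → run B
t=13: vr[B=2560/263 H=1024/131] → run H
t=14: vr[B=2560/263] → run B
t=15: vr[B=3072/263] → run B
t=16: vr[B=3584/263] → run B
t=17: (idle)

completion order = G, H, B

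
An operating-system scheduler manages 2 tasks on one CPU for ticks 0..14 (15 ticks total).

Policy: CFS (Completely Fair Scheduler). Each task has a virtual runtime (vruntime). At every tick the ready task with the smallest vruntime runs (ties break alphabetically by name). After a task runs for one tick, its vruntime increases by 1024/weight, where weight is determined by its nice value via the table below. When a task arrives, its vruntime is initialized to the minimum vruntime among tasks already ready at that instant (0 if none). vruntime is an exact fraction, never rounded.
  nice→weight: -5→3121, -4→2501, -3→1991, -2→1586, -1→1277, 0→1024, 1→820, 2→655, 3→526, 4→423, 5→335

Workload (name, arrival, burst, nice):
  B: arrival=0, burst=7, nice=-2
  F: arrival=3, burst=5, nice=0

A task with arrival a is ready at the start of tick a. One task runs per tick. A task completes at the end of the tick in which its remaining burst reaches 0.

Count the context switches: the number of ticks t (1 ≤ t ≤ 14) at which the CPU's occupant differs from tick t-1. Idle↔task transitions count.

t=0: vr[B=0] → run B
t=1: vr[B=512/793] → run B
t=2: vr[B=1024/793] → run B
t=3: vr[B=1536/793 F=1536/793] → run B
t=4: vr[B=2048/793 F=1536/793] → run F
t=5: vr[B=2048/793 F=2329/793] → run B
t=6: vr[B=2560/793 F=2329/793] → run F
t=7: vr[B=2560/793 F=3122/793] → run B
t=8: vr[B=3072/793 F=3122/793] → run B
t=9: vr[F=3122/793] → run F
t=10: vr[F=3915/793] → run F
t=11: vr[F=4708/793] → run F
t=12: (idle)
t=13: (idle)
t=14: (idle)

context switches = 6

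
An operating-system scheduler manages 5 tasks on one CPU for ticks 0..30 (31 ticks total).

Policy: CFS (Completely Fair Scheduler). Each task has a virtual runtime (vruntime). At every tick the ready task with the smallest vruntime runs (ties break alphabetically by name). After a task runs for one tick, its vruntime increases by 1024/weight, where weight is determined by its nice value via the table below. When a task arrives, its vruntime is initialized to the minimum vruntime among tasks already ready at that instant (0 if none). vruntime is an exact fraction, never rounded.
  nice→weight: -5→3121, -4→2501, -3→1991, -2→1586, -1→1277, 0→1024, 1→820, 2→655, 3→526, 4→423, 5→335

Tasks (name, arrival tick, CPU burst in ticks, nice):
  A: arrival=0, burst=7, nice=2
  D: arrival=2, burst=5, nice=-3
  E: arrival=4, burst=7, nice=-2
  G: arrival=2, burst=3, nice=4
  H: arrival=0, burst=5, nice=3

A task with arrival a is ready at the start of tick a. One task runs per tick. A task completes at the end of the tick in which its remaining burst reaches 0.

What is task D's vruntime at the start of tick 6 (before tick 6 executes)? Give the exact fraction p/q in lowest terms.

t=0: vr[A=0 H=0] → run A
t=1: vr[A=1024/655 H=0] → run H
t=2: vr[A=1024/655 D=1024/655 G=1024/655 H=512/263] → run A
t=3: vr[A=2048/655 D=1024/655 G=1024/655 H=512/263] → run D
t=4: vr[A=2048/655 D=2709504/1304105 E=1024/655 G=1024/655 H=512/263] → run E
t=5: vr[A=2048/655 D=2709504/1304105 E=1147392/519415 G=1024/655 H=512/263] → run G
t=6: vr[A=2048/655 D=2709504/1304105 E=1147392/519415 G=1103872/277065 H=512/263] → run H
t=7: vr[A=2048/655 D=2709504/1304105 E=1147392/519415 G=1103872/277065 H=1024/263] → run D
t=8: vr[A=2048/655 D=3380224/1304105 E=1147392/519415 G=1103872/277065 H=1024/263] → run E
t=9: vr[A=2048/655 D=3380224/1304105 E=1482752/519415 G=1103872/277065 H=1024/263] → run D
t=10: vr[A=2048/655 D=4050944/1304105 E=1482752/519415 G=1103872/277065 H=1024/263] → run E
t=11: vr[A=2048/655 D=4050944/1304105 E=1818112/519415 G=1103872/277065 H=1024/263] → run D
t=12: vr[A=2048/655 D=4721664/1304105 E=1818112/519415 G=1103872/277065 H=1024/263] → run A
t=13: vr[A=3072/655 D=4721664/1304105 E=1818112/519415 G=1103872/277065 H=1024/263] → run E
t=14: vr[A=3072/655 D=4721664/1304105 E=2153472/519415 G=1103872/277065 H=1024/263] → run D
t=15: vr[A=3072/655 E=2153472/519415 G=1103872/277065 H=1024/263] → run H
t=16: vr[A=3072/655 E=2153472/519415 G=1103872/277065 H=1536/263] → run G
t=17: vr[A=3072/655 E=2153472/519415 G=1774592/277065 H=1536/263] → run E
t=18: vr[A=3072/655 E=2488832/519415 G=1774592/277065 H=1536/263] → run A
t=19: vr[A=4096/655 E=2488832/519415 G=1774592/277065 H=1536/263] → run E
t=20: vr[A=4096/655 E=2824192/519415 G=1774592/277065 H=1536/263] → run E
t=21: vr[A=4096/655 G=1774592/277065 H=1536/263] → run H
t=22: vr[A=4096/655 G=1774592/277065 H=2048/263] → run A
t=23: vr[A=1024/131 G=1774592/277065 H=2048/263] → run G
t=24: vr[A=1024/131 H=2048/263] → run H
t=25: vr[A=1024/131] → run A
t=26: vr[A=6144/655] → run A
t=27: (idle)
t=28: (idle)
t=29: (idle)
t=30: (idle)

vruntime(D, start of tick 6) = 2709504/1304105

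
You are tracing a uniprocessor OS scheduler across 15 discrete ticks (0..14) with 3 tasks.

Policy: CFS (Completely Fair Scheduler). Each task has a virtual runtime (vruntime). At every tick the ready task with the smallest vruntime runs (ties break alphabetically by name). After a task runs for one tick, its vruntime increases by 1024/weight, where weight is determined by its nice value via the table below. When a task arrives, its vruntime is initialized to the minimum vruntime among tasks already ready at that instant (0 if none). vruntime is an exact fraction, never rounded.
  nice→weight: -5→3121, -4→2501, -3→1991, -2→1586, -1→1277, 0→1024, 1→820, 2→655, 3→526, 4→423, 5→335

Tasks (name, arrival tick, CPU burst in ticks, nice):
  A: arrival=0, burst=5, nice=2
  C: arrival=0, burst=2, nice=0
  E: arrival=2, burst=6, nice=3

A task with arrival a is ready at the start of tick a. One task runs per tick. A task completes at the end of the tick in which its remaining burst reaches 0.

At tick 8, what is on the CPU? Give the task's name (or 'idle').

running at tick 8 = E

t=0: vr[A=0 C=0] → run A
t=1: vr[A=1024/655 C=0] → run C
t=2: vr[A=1024/655 C=1 E=1] → run C
t=3: vr[A=1024/655 E=1] → run E
t=4: vr[A=1024/655 E=775/263] → run A
t=5: vr[A=2048/655 E=775/263] → run E
t=6: vr[A=2048/655 E=1287/263] → run A
t=7: vr[A=3072/655 E=1287/263] → run A
t=8: vr[A=4096/655 E=1287/263] → run E
t=9: vr[A=4096/655 E=1799/263] → run A
t=10: vr[E=1799/263] → run E
t=11: vr[E=2311/263] → run E
t=12: vr[E=2823/263] → run E
t=13: (idle)
t=14: (idle)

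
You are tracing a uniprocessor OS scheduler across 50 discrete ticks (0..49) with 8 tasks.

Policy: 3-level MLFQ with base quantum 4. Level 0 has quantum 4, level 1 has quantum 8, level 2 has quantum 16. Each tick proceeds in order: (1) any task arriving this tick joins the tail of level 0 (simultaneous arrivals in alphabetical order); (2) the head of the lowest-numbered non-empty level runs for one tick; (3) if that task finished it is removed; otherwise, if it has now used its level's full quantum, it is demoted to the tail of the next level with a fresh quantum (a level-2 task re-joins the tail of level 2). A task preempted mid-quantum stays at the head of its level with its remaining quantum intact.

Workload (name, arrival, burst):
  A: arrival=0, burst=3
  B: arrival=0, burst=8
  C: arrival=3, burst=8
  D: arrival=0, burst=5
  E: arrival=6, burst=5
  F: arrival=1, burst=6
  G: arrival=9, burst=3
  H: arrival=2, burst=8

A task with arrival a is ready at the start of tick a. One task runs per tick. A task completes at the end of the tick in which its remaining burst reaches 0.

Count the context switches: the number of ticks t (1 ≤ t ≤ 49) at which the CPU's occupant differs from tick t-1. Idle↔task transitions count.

context switches = 14

t=0: L0/L1/L2 = ABD/-/- → run A
t=1: L0/L1/L2 = ABDF/-/- → run A
t=2: L0/L1/L2 = ABDFH/-/- → run A
t=3: L0/L1/L2 = BDFHC/-/- → run B
t=4: L0/L1/L2 = BDFHC/-/- → run B
t=5: L0/L1/L2 = BDFHC/-/- → run B
t=6: L0/L1/L2 = BDFHCE/-/- → run B
t=7: L0/L1/L2 = DFHCE/B/- → run D
t=8: L0/L1/L2 = DFHCE/B/- → run D
t=9: L0/L1/L2 = DFHCEG/B/- → run D
t=10: L0/L1/L2 = DFHCEG/B/- → run D
t=11: L0/L1/L2 = FHCEG/BD/- → run F
t=12: L0/L1/L2 = FHCEG/BD/- → run F
t=13: L0/L1/L2 = FHCEG/BD/- → run F
t=14: L0/L1/L2 = FHCEG/BD/- → run F
t=15: L0/L1/L2 = HCEG/BDF/- → run H
t=16: L0/L1/L2 = HCEG/BDF/- → run H
t=17: L0/L1/L2 = HCEG/BDF/- → run H
t=18: L0/L1/L2 = HCEG/BDF/- → run H
t=19: L0/L1/L2 = CEG/BDFH/- → run C
t=20: L0/L1/L2 = CEG/BDFH/- → run C
t=21: L0/L1/L2 = CEG/BDFH/- → run C
t=22: L0/L1/L2 = CEG/BDFH/- → run C
t=23: L0/L1/L2 = EG/BDFHC/- → run E
t=24: L0/L1/L2 = EG/BDFHC/- → run E
t=25: L0/L1/L2 = EG/BDFHC/- → run E
t=26: L0/L1/L2 = EG/BDFHC/- → run E
t=27: L0/L1/L2 = G/BDFHCE/- → run G
t=28: L0/L1/L2 = G/BDFHCE/- → run G
t=29: L0/L1/L2 = G/BDFHCE/- → run G
t=30: L0/L1/L2 = -/BDFHCE/- → run B
t=31: L0/L1/L2 = -/BDFHCE/- → run B
t=32: L0/L1/L2 = -/BDFHCE/- → run B
t=33: L0/L1/L2 = -/BDFHCE/- → run B
t=34: L0/L1/L2 = -/DFHCE/- → run D
t=35: L0/L1/L2 = -/FHCE/- → run F
t=36: L0/L1/L2 = -/FHCE/- → run F
t=37: L0/L1/L2 = -/HCE/- → run H
t=38: L0/L1/L2 = -/HCE/- → run H
t=39: L0/L1/L2 = -/HCE/- → run H
t=40: L0/L1/L2 = -/HCE/- → run H
t=41: L0/L1/L2 = -/CE/- → run C
t=42: L0/L1/L2 = -/CE/- → run C
t=43: L0/L1/L2 = -/CE/- → run C
t=44: L0/L1/L2 = -/CE/- → run C
t=45: L0/L1/L2 = -/E/- → run E
t=46: (idle)
t=47: (idle)
t=48: (idle)
t=49: (idle)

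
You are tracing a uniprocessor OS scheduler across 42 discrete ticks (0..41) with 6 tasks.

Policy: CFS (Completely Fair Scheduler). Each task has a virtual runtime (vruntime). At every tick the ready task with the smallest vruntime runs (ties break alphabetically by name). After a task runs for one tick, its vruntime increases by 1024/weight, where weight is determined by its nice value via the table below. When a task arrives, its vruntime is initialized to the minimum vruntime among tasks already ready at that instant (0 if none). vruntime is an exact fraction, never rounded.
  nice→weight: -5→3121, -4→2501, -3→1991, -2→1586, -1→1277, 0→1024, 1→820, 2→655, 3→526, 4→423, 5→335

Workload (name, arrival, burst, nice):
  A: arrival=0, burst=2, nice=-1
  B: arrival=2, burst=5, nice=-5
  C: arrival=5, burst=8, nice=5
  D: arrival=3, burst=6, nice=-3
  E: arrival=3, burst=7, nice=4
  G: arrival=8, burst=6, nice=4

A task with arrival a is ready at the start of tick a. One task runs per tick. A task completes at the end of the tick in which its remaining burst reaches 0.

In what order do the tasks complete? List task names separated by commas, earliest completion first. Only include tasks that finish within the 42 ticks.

completion order = A, B, D, G, E, C

t=0: vr[A=0] → run A
t=1: vr[A=1024/1277] → run A
t=2: vr[B=0] → run B
t=3: vr[B=1024/3121 D=1024/3121 E=1024/3121] → run B
t=4: vr[B=2048/3121 D=1024/3121 E=1024/3121] → run D
t=5: vr[B=2048/3121 C=1024/3121 D=5234688/6213911 E=1024/3121] → run C
t=6: vr[B=2048/3121 C=3538944/1045535 D=5234688/6213911 E=1024/3121] → run E
t=7: vr[B=2048/3121 C=3538944/1045535 D=5234688/6213911 E=3629056/1320183] → run B
t=8: vr[B=3072/3121 C=3538944/1045535 D=5234688/6213911 E=3629056/1320183 G=5234688/6213911] → run D
t=9: vr[B=3072/3121 C=3538944/1045535 D=8430592/6213911 E=3629056/1320183 G=5234688/6213911] → run G
t=10: vr[B=3072/3121 C=3538944/1045535 D=8430592/6213911 E=3629056/1320183 G=8577317888/2628484353] → run B
t=11: vr[B=4096/3121 C=3538944/1045535 D=8430592/6213911 E=3629056/1320183 G=8577317888/2628484353] → run B
t=12: vr[C=3538944/1045535 D=8430592/6213911 E=3629056/1320183 G=8577317888/2628484353] → run D
t=13: vr[C=3538944/1045535 D=11626496/6213911 E=3629056/1320183 G=8577317888/2628484353] → run D
t=14: vr[C=3538944/1045535 D=14822400/6213911 E=3629056/1320183 G=8577317888/2628484353] → run D
t=15: vr[C=3538944/1045535 D=18018304/6213911 E=3629056/1320183 G=8577317888/2628484353] → run E
t=16: vr[C=3538944/1045535 D=18018304/6213911 E=6824960/1320183 G=8577317888/2628484353] → run D
t=17: vr[C=3538944/1045535 E=6824960/1320183 G=8577317888/2628484353] → run G
t=18: vr[C=3538944/1045535 E=6824960/1320183 G=14940362752/2628484353] → run C
t=19: vr[C=6734848/1045535 E=6824960/1320183 G=14940362752/2628484353] → run E
t=20: vr[C=6734848/1045535 E=3340288/440061 G=14940362752/2628484353] → run G
t=21: vr[C=6734848/1045535 E=3340288/440061 G=7101135872/876161451] → run C
t=22: vr[C=9930752/1045535 E=3340288/440061 G=7101135872/876161451] → run E
t=23: vr[C=9930752/1045535 E=13216768/1320183 G=7101135872/876161451] → run G
t=24: vr[C=9930752/1045535 E=13216768/1320183 G=27666452480/2628484353] → run C
t=25: vr[C=13126656/1045535 E=13216768/1320183 G=27666452480/2628484353] → run E
t=26: vr[C=13126656/1045535 E=16412672/1320183 G=27666452480/2628484353] → run G
t=27: vr[C=13126656/1045535 E=16412672/1320183 G=34029497344/2628484353] → run E
t=28: vr[C=13126656/1045535 E=6536192/440061 G=34029497344/2628484353] → run C
t=29: vr[C=3264512/209107 E=6536192/440061 G=34029497344/2628484353] → run G
t=30: vr[C=3264512/209107 E=6536192/440061] → run E
t=31: vr[C=3264512/209107] → run C
t=32: vr[C=19518464/1045535] → run C
t=33: vr[C=22714368/1045535] → run C
t=34: (idle)
t=35: (idle)
t=36: (idle)
t=37: (idle)
t=38: (idle)
t=39: (idle)
t=40: (idle)
t=41: (idle)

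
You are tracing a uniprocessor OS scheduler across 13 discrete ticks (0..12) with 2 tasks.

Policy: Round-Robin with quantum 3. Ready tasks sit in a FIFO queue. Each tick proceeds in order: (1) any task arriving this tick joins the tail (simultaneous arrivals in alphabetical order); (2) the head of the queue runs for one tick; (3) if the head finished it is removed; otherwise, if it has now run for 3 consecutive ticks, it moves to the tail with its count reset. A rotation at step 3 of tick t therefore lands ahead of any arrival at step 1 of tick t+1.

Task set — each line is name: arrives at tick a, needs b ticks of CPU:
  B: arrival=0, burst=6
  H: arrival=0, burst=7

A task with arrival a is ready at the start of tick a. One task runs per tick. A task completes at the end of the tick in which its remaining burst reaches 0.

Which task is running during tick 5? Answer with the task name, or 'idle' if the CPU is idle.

t=0: queue=[B,H] q_used=0 → run B
t=1: queue=[B,H] q_used=1 → run B
t=2: queue=[B,H] q_used=2 → run B
t=3: queue=[H,B] q_used=0 → run H
t=4: queue=[H,B] q_used=1 → run H
t=5: queue=[H,B] q_used=2 → run H
t=6: queue=[B,H] q_used=0 → run B
t=7: queue=[B,H] q_used=1 → run B
t=8: queue=[B,H] q_used=2 → run B
t=9: queue=[H] q_used=0 → run H
t=10: queue=[H] q_used=1 → run H
t=11: queue=[H] q_used=2 → run H
t=12: queue=[H] q_used=0 → run H

running at tick 5 = H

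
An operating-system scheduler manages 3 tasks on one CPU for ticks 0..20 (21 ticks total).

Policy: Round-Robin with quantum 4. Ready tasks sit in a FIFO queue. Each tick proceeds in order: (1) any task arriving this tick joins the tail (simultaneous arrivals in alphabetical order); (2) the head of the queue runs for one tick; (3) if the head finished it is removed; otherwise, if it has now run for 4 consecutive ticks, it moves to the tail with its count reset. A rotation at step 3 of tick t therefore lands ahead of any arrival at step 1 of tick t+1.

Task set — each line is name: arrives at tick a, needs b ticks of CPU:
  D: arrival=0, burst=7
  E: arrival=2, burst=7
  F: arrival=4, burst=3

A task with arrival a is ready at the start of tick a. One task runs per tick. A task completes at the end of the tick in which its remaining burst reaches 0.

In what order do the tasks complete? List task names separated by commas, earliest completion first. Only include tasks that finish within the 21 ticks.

completion order = D, F, E

t=0: queue=[D] q_used=0 → run D
t=1: queue=[D] q_used=1 → run D
t=2: queue=[D,E] q_used=2 → run D
t=3: queue=[D,E] q_used=3 → run D
t=4: queue=[E,D,F] q_used=0 → run E
t=5: queue=[E,D,F] q_used=1 → run E
t=6: queue=[E,D,F] q_used=2 → run E
t=7: queue=[E,D,F] q_used=3 → run E
t=8: queue=[D,F,E] q_used=0 → run D
t=9: queue=[D,F,E] q_used=1 → run D
t=10: queue=[D,F,E] q_used=2 → run D
t=11: queue=[F,E] q_used=0 → run F
t=12: queue=[F,E] q_used=1 → run F
t=13: queue=[F,E] q_used=2 → run F
t=14: queue=[E] q_used=0 → run E
t=15: queue=[E] q_used=1 → run E
t=16: queue=[E] q_used=2 → run E
t=17: (idle)
t=18: (idle)
t=19: (idle)
t=20: (idle)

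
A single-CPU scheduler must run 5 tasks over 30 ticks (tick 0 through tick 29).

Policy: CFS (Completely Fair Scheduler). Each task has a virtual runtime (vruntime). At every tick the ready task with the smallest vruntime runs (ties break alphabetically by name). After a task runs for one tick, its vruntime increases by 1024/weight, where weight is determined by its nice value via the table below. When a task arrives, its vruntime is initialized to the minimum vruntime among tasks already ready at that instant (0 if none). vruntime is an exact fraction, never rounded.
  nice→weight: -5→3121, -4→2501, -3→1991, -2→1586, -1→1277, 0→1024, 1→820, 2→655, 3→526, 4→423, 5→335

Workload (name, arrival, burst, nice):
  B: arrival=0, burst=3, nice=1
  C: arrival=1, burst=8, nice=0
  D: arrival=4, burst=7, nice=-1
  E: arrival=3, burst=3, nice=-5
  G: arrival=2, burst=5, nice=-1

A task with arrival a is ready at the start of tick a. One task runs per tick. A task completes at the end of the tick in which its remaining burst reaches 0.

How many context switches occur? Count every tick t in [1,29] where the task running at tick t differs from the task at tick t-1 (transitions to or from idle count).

t=0: vr[B=0] → run B
t=1: vr[B=256/205 C=256/205] → run B
t=2: vr[B=512/205 C=256/205 G=256/205] → run C
t=3: vr[B=512/205 C=461/205 E=256/205 G=256/205] → run E
t=4: vr[B=512/205 C=461/205 D=256/205 E=1008896/639805 G=256/205] → run D
t=5: vr[B=512/205 C=461/205 D=536832/261785 E=1008896/639805 G=256/205] → run G
t=6: vr[B=512/205 C=461/205 D=536832/261785 E=1008896/639805 G=536832/261785] → run E
t=7: vr[B=512/205 C=461/205 D=536832/261785 E=1218816/639805 G=536832/261785] → run E
t=8: vr[B=512/205 C=461/205 D=536832/261785 G=536832/261785] → run D
t=9: vr[B=512/205 C=461/205 D=746752/261785 G=536832/261785] → run G
t=10: vr[B=512/205 C=461/205 D=746752/261785 G=746752/261785] → run C
t=11: vr[B=512/205 C=666/205 D=746752/261785 G=746752/261785] → run B
t=12: vr[C=666/205 D=746752/261785 G=746752/261785] → run D
t=13: vr[C=666/205 D=956672/261785 G=746752/261785] → run G
t=14: vr[C=666/205 D=956672/261785 G=956672/261785] → run C
t=15: vr[C=871/205 D=956672/261785 G=956672/261785] → run D
t=16: vr[C=871/205 D=1166592/261785 G=956672/261785] → run G
t=17: vr[C=871/205 D=1166592/261785 G=1166592/261785] → run C
t=18: vr[C=1076/205 D=1166592/261785 G=1166592/261785] → run D
t=19: vr[C=1076/205 D=1376512/261785 G=1166592/261785] → run G
t=20: vr[C=1076/205 D=1376512/261785] → run C
t=21: vr[C=1281/205 D=1376512/261785] → run D
t=22: vr[C=1281/205 D=1586432/261785] → run D
t=23: vr[C=1281/205] → run C
t=24: vr[C=1486/205] → run C
t=25: vr[C=1691/205] → run C
t=26: (idle)
t=27: (idle)
t=28: (idle)
t=29: (idle)

context switches = 21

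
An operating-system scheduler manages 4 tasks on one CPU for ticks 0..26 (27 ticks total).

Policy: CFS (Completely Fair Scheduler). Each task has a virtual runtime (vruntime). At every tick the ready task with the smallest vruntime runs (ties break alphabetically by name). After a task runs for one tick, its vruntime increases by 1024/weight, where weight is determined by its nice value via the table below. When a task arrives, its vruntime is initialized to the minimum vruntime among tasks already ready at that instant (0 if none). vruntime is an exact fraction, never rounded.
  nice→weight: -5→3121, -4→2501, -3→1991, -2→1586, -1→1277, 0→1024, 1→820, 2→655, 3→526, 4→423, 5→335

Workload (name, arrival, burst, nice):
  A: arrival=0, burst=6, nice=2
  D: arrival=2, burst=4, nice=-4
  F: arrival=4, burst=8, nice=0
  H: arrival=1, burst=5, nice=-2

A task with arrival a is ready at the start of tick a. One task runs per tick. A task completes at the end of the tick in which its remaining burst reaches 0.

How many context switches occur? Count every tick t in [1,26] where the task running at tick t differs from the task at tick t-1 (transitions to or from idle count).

t=0: vr[A=0] → run A
t=1: vr[A=1024/655 H=1024/655] → run A
t=2: vr[A=2048/655 D=1024/655 H=1024/655] → run D
t=3: vr[A=2048/655 D=3231744/1638155 H=1024/655] → run H
t=4: vr[A=2048/655 D=3231744/1638155 F=3231744/1638155 H=1147392/519415] → run D
t=5: vr[A=2048/655 D=3902464/1638155 F=3231744/1638155 H=1147392/519415] → run F
t=6: vr[A=2048/655 D=3902464/1638155 F=4869899/1638155 H=1147392/519415] → run H
t=7: vr[A=2048/655 D=3902464/1638155 F=4869899/1638155 H=1482752/519415] → run D
t=8: vr[A=2048/655 D=4573184/1638155 F=4869899/1638155 H=1482752/519415] → run D
t=9: vr[A=2048/655 F=4869899/1638155 H=1482752/519415] → run H
t=10: vr[A=2048/655 F=4869899/1638155 H=1818112/519415] → run F
t=11: vr[A=2048/655 F=6508054/1638155 H=1818112/519415] → run A
t=12: vr[A=3072/655 F=6508054/1638155 H=1818112/519415] → run H
t=13: vr[A=3072/655 F=6508054/1638155 H=2153472/519415] → run F
t=14: vr[A=3072/655 F=8146209/1638155 H=2153472/519415] → run H
t=15: vr[A=3072/655 F=8146209/1638155] → run A
t=16: vr[A=4096/655 F=8146209/1638155] → run F
t=17: vr[A=4096/655 F=9784364/1638155] → run F
t=18: vr[A=4096/655 F=11422519/1638155] → run A
t=19: vr[A=1024/131 F=11422519/1638155] → run F
t=20: vr[A=1024/131 F=13060674/1638155] → run A
t=21: vr[F=13060674/1638155] → run F
t=22: vr[F=14698829/1638155] → run F
t=23: (idle)
t=24: (idle)
t=25: (idle)
t=26: (idle)

context switches = 19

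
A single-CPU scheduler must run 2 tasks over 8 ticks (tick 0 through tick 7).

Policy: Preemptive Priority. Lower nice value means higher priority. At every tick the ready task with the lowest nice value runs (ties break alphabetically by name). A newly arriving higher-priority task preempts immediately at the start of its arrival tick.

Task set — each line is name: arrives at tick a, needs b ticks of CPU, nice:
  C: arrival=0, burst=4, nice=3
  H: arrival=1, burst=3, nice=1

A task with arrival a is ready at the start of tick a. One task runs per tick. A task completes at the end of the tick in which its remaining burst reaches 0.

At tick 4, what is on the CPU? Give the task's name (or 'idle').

running at tick 4 = C

t=0: ready={C} → run C
t=1: ready={C,H} → run H
t=2: ready={C,H} → run H
t=3: ready={C,H} → run H
t=4: ready={C} → run C
t=5: ready={C} → run C
t=6: ready={C} → run C
t=7: (idle)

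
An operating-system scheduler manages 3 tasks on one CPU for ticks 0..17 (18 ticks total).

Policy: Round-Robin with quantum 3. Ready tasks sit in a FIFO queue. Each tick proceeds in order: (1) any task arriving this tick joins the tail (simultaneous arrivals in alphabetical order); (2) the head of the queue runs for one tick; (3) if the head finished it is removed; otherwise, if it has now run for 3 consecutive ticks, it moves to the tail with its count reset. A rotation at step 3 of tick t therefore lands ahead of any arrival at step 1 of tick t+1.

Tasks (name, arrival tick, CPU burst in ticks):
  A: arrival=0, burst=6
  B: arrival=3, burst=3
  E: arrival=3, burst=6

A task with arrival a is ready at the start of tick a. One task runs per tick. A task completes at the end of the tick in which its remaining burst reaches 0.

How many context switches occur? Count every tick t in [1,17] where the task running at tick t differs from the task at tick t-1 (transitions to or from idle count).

t=0: queue=[A] q_used=0 → run A
t=1: queue=[A] q_used=1 → run A
t=2: queue=[A] q_used=2 → run A
t=3: queue=[A,B,E] q_used=0 → run A
t=4: queue=[A,B,E] q_used=1 → run A
t=5: queue=[A,B,E] q_used=2 → run A
t=6: queue=[B,E] q_used=0 → run B
t=7: queue=[B,E] q_used=1 → run B
t=8: queue=[B,E] q_used=2 → run B
t=9: queue=[E] q_used=0 → run E
t=10: queue=[E] q_used=1 → run E
t=11: queue=[E] q_used=2 → run E
t=12: queue=[E] q_used=0 → run E
t=13: queue=[E] q_used=1 → run E
t=14: queue=[E] q_used=2 → run E
t=15: (idle)
t=16: (idle)
t=17: (idle)

context switches = 3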